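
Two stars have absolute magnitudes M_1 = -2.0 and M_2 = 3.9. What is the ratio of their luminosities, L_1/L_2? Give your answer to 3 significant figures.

L_1/L_2 ≈ 229

ΔM = M_1 − M_2 = -5.9
L_1/L_2 = 10^(−0.4 ΔM) = 10^2.360 = 229.1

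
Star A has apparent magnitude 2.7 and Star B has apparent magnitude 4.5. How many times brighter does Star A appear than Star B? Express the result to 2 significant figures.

5.2

Δm = 2.7 − (4.5) = -1.8
Flux ratio = 10^(−0.4 Δm) = 10^(−0.4 × -1.8) = 10^0.720 = 5.248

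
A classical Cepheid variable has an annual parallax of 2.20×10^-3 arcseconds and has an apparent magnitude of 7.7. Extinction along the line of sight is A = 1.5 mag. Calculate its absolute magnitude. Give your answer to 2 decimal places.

d = 1/p = 1/2.20×10^-3″ = 454.5 pc
5 log₁₀(d/10 pc) = 5 log₁₀(454.5) − 5 = 8.288
M = m − 5 log₁₀(d/10) − A = 7.7 − 8.288 − 1.5 = -2.088

M ≈ -2.09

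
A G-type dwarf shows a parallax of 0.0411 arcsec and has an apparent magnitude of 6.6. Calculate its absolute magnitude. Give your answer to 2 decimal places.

M ≈ 4.67

d = 1/p = 1/0.0411″ = 24.33 pc
5 log₁₀(d/10 pc) = 5 log₁₀(24.33) − 5 = 1.931
M = m − 5 log₁₀(d/10) = 6.6 − 1.931 = 4.669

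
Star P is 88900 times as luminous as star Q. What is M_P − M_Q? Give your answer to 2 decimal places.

M_P − M_Q ≈ -12.37

Pogson: ΔM = −2.5 log₁₀(ratio) = −2.5 log₁₀(88900) = −2.5 × 4.9489 = -12.372
Star P is brighter, so it has the smaller magnitude: the difference is negative.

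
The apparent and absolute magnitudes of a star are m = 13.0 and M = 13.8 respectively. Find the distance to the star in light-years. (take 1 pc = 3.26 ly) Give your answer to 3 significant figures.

d ≈ 22.6 ly

Distance modulus: m − M = 13.0 − (13.8) = -0.800
m − M = 5 log₁₀ d − 5
log₁₀ d = (m − M)/5 + 1 = 0.8400
d = 10^0.8400 = 6.918 pc
= 22.55 ly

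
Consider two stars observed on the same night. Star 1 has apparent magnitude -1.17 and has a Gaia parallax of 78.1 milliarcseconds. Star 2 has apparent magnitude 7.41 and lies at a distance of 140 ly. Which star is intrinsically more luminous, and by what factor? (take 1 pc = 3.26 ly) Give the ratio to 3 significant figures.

Star 1 is more luminous, by a factor of 240.

Star 1: p = 78.1 mas = 0.0781″ → d = 1/p = 12.80 pc
Star 1: M = m − 5 log₁₀ d + 5 = -1.17 − 5·1.1073 + 5 = -1.707
Star 2: d = 140 ly / 3.26 = 42.94 pc
Star 2: M = m − 5 log₁₀ d + 5 = 7.41 − 5·1.6329 + 5 = 4.245
ΔM = M_1 − M_2 = -1.707 − (4.245) = -5.952; smaller M is more luminous → Star 1.
L ratio = 10^(0.4 |ΔM|) = 10^2.381 = 240.4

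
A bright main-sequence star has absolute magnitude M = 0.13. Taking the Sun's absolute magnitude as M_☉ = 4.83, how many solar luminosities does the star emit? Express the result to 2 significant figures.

L/L_☉ ≈ 76

M − M_☉ = 0.13 − 4.83 = -4.700
L/L_☉ = 10^(−0.4 (M − M_☉)) = 10^1.880 = 75.86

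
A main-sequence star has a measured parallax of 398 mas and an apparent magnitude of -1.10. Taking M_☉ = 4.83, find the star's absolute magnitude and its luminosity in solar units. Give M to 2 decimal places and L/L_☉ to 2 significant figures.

d = 1/p = 1000/398 mas = 2.513 pc
M = m − 5 log₁₀ d + 5 = -1.10 − 5·0.4001 + 5 = 1.899
M − M_☉ = 1.899 − 4.83 = -2.931
L/L_☉ = 10^(−0.4 × -2.931) = 14.87

M ≈ 1.90; L/L_☉ ≈ 15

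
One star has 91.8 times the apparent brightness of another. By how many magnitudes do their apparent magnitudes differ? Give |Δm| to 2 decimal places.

|Δm| ≈ 4.91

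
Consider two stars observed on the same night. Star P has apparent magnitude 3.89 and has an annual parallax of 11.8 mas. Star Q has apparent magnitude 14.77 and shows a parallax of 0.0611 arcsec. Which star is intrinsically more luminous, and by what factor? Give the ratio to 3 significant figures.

Star P is more luminous, by a factor of 603000.

Star P: p = 11.8 mas = 0.0118″ → d = 1/p = 84.75 pc
Star P: M = m − 5 log₁₀ d + 5 = 3.89 − 5·1.9281 + 5 = -0.751
Star Q: d = 1/p = 1/0.0611″ = 16.37 pc
Star Q: M = m − 5 log₁₀ d + 5 = 14.77 − 5·1.2140 + 5 = 13.700
ΔM = M_P − M_Q = -0.751 − (13.700) = -14.451; smaller M is more luminous → Star P.
L ratio = 10^(0.4 |ΔM|) = 10^5.780 = 603000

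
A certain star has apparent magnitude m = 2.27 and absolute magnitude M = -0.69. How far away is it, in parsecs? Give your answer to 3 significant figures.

d ≈ 39.1 pc

μ = m − M = 2.960
m − M = 5 log₁₀ d − 5
log₁₀ d = (m − M)/5 + 1 = 1.5920
d = 10^1.5920 = 39.08 pc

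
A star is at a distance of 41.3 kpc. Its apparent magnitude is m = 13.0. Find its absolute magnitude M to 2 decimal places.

d = 41.3 kpc = 41300 pc
5 log₁₀(d/10 pc) = 5 log₁₀(41300) − 5 = 18.080
M = m − 5 log₁₀(d/10) = 13.0 − 18.080 = -5.080

M ≈ -5.08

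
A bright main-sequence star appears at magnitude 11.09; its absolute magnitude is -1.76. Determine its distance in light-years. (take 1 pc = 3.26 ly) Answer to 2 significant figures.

d ≈ 12000 ly

Distance modulus: m − M = 11.09 − (-1.76) = 12.850
m − M = 5 log₁₀ d − 5
log₁₀ d = (m − M)/5 + 1 = 3.5700
d = 10^3.5700 = 3715 pc
= 12110 ly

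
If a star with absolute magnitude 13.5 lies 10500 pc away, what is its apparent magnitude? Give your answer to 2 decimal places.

m = M + 5 log₁₀ d − 5 = 13.5 + 5·4.0212 − 5 = 28.606

m ≈ 28.61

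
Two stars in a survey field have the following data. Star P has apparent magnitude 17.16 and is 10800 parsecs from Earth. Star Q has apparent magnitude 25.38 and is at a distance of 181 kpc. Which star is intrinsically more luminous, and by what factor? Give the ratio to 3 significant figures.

Star P: M = m − 5 log₁₀ d + 5 = 17.16 − 5·4.0334 + 5 = 1.993
Star Q: d = 181 kpc = 181000 pc
Star Q: M = m − 5 log₁₀ d + 5 = 25.38 − 5·5.2577 + 5 = 4.092
ΔM = M_P − M_Q = 1.993 − (4.092) = -2.099; smaller M is more luminous → Star P.
L ratio = 10^(0.4 |ΔM|) = 10^0.839 = 6.910

Star P is more luminous, by a factor of 6.91.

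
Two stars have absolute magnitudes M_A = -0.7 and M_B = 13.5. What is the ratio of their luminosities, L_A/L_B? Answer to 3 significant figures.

ΔM = M_A − M_B = -14.2
L_A/L_B = 10^(−0.4 ΔM) = 10^5.680 = 478600

L_A/L_B ≈ 479000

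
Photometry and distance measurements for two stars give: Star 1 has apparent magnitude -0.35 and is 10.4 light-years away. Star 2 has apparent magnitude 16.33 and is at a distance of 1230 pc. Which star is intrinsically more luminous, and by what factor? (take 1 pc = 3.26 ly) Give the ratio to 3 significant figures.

Star 1 is more luminous, by a factor of 31.6.

Star 1: d = 10.4 ly / 3.26 = 3.190 pc
Star 1: M = m − 5 log₁₀ d + 5 = -0.35 − 5·0.5038 + 5 = 2.131
Star 2: M = m − 5 log₁₀ d + 5 = 16.33 − 5·3.0899 + 5 = 5.880
ΔM = M_1 − M_2 = 2.131 − (5.880) = -3.750; smaller M is more luminous → Star 1.
L ratio = 10^(0.4 |ΔM|) = 10^1.500 = 31.61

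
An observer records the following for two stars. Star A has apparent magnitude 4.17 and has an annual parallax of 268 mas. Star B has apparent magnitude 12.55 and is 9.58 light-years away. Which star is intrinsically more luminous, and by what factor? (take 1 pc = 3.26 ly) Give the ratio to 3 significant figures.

Star A is more luminous, by a factor of 3630.

Star A: p = 268 mas = 0.268″ → d = 1/p = 3.731 pc
Star A: M = m − 5 log₁₀ d + 5 = 4.17 − 5·0.5719 + 5 = 6.311
Star B: d = 9.58 ly / 3.26 = 2.939 pc
Star B: M = m − 5 log₁₀ d + 5 = 12.55 − 5·0.4681 + 5 = 15.209
ΔM = M_A − M_B = 6.311 − (15.209) = -8.899; smaller M is more luminous → Star A.
L ratio = 10^(0.4 |ΔM|) = 10^3.559 = 3626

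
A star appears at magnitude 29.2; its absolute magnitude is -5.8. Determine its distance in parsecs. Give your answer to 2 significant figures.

μ = m − M = 35.000
m − M = 5 log₁₀ d − 5
log₁₀ d = (m − M)/5 + 1 = 8.0000
d = 10^8.0000 = 1.000×10^8 pc

d ≈ 1.0×10^8 pc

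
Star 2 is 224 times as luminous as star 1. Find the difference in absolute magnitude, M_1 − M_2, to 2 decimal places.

Pogson: ΔM = −2.5 log₁₀(ratio) = −2.5 log₁₀(224) = −2.5 × 2.3502 = -5.876
Star 2 is brighter so has the smaller magnitude: M_1 − M_2 is positive.

M_1 − M_2 ≈ 5.88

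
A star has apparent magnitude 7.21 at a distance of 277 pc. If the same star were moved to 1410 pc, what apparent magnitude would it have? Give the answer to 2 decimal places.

m ≈ 10.74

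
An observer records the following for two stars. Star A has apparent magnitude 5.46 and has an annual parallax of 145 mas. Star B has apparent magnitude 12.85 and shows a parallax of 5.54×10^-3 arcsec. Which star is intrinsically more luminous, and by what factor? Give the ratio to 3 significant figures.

Star A is more luminous, by a factor of 1.32.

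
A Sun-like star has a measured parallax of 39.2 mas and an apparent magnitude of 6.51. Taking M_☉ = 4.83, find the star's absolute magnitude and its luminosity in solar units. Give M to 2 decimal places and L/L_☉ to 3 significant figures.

M ≈ 4.48; L/L_☉ ≈ 1.38

d = 1/p = 1000/39.2 mas = 25.51 pc
M = m − 5 log₁₀ d + 5 = 6.51 − 5·1.4067 + 5 = 4.476
M − M_☉ = 4.476 − 4.83 = -0.354
L/L_☉ = 10^(−0.4 × -0.354) = 1.385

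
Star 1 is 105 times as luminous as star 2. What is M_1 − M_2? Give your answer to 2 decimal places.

Pogson: ΔM = −2.5 log₁₀(ratio) = −2.5 log₁₀(105) = −2.5 × 2.0212 = -5.053
Star 1 is brighter, so it has the smaller magnitude: the difference is negative.

M_1 − M_2 ≈ -5.05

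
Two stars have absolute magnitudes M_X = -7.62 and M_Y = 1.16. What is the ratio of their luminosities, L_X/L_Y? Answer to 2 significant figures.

L_X/L_Y ≈ 3300

ΔM = M_X − M_Y = -8.78
L_X/L_Y = 10^(−0.4 ΔM) = 10^3.512 = 3251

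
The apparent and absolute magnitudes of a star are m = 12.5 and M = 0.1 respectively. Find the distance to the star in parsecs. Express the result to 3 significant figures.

d ≈ 3020 pc

μ = m − M = 12.400
m − M = 5 log₁₀ d − 5
log₁₀ d = (m − M)/5 + 1 = 3.4800
d = 10^3.4800 = 3020 pc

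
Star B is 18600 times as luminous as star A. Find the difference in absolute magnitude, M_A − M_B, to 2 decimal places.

Pogson: ΔM = −2.5 log₁₀(ratio) = −2.5 log₁₀(18600) = −2.5 × 4.2695 = -10.674
Star B is brighter so has the smaller magnitude: M_A − M_B is positive.

M_A − M_B ≈ 10.67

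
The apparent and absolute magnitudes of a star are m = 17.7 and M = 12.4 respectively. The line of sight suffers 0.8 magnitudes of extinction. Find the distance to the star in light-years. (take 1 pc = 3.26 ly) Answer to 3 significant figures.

d ≈ 259 ly

m − M = 5 log₁₀(d/10 pc) + A  ⇒  17.7 − (12.4) − 0.8 = 5 log₁₀(d/10)
4.500 = 5 log₁₀(d/10)
log₁₀ d = (m − M − A)/5 + 1 = 1.9000
d = 10^1.9000 = 79.43 pc
= 259.0 ly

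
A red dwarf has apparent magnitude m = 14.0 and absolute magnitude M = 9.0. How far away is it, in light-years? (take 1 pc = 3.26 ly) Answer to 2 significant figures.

μ = m − M = 5.000
m − M = 5 log₁₀ d − 5
log₁₀ d = (m − M)/5 + 1 = 2.0000
d = 10^2.0000 = 100.0 pc
= 326.0 ly

d ≈ 330 ly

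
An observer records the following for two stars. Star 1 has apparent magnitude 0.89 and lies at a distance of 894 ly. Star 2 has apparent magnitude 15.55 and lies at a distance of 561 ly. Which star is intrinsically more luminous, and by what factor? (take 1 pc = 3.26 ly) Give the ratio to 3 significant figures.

Star 1 is more luminous, by a factor of 1.86×10^6.

Star 1: d = 894 ly / 3.26 = 274.2 pc
Star 1: M = m − 5 log₁₀ d + 5 = 0.89 − 5·2.4381 + 5 = -6.301
Star 2: d = 561 ly / 3.26 = 172.1 pc
Star 2: M = m − 5 log₁₀ d + 5 = 15.55 − 5·2.2357 + 5 = 9.371
ΔM = M_1 − M_2 = -6.301 − (9.371) = -15.672; smaller M is more luminous → Star 1.
L ratio = 10^(0.4 |ΔM|) = 10^6.269 = 1.857×10^6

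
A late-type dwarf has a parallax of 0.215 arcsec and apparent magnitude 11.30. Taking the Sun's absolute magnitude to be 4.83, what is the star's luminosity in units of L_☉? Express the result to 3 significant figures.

L/L_☉ ≈ 5.59×10^-4

d = 1/p = 1/0.215″ = 4.651 pc
M = m − 5 log₁₀ d + 5 = 11.30 − 5·0.6676 + 5 = 12.962
M − M_☉ = 12.962 − 4.83 = 8.132
L/L_☉ = 10^(−0.4 × 8.132) = 5.586×10^-4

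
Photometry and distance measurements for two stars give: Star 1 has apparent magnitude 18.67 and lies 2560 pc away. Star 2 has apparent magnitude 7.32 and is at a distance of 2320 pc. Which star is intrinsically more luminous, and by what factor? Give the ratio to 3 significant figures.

Star 2 is more luminous, by a factor of 28500.

Star 1: M = m − 5 log₁₀ d + 5 = 18.67 − 5·3.4082 + 5 = 6.629
Star 2: M = m − 5 log₁₀ d + 5 = 7.32 − 5·3.3655 + 5 = -4.507
ΔM = M_1 − M_2 = 6.629 − (-4.507) = 11.136; smaller M is more luminous → Star 2.
L ratio = 10^(0.4 |ΔM|) = 10^4.454 = 28480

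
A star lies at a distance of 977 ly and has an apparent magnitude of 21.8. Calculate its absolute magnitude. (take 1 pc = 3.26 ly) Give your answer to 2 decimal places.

d = 977 ly / 3.26 = 299.7 pc
5 log₁₀(d/10 pc) = 5 log₁₀(299.7) − 5 = 7.383
M = m − 5 log₁₀(d/10) = 21.8 − 7.383 = 14.417

M ≈ 14.42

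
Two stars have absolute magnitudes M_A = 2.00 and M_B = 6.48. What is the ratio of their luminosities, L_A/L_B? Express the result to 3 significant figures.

L_A/L_B ≈ 61.9

ΔM = M_A − M_B = -4.48
L_A/L_B = 10^(−0.4 ΔM) = 10^1.792 = 61.94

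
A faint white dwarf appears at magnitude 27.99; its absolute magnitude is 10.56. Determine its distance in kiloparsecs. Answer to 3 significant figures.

Distance modulus: m − M = 27.99 − (10.56) = 17.430
m − M = 5 log₁₀ d − 5
log₁₀ d = (m − M)/5 + 1 = 4.4860
d = 10^4.4860 = 30620 pc
= 30.62 kpc

d ≈ 30.6 kpc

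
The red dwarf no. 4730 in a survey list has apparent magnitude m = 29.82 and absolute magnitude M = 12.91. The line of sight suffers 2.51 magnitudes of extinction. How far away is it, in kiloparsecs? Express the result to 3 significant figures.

d ≈ 7.59 kpc

m − M = 5 log₁₀(d/10 pc) + A  ⇒  29.82 − (12.91) − 2.51 = 5 log₁₀(d/10)
14.400 = 5 log₁₀(d/10)
log₁₀ d = (m − M − A)/5 + 1 = 3.8800
d = 10^3.8800 = 7586 pc
= 7.586 kpc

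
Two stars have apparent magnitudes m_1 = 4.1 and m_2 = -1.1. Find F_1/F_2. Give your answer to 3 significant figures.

F_1/F_2 ≈ 8.32×10^-3

Δm = 4.1 − (-1.1) = 5.2
Flux ratio = 10^(−0.4 Δm) = 10^(−0.4 × 5.2) = 10^-2.080 = 8.318×10^-3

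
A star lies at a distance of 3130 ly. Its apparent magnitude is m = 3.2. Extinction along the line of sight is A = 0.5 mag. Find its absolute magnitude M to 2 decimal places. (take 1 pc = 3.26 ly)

M ≈ -7.21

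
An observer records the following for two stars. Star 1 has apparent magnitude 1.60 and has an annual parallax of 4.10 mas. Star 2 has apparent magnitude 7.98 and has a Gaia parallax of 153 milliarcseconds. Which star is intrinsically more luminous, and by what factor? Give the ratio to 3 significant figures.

Star 1: p = 4.10 mas = 4.10×10^-3″ → d = 1/p = 243.9 pc
Star 1: M = m − 5 log₁₀ d + 5 = 1.60 − 5·2.3872 + 5 = -5.336
Star 2: p = 153 mas = 0.153″ → d = 1/p = 6.536 pc
Star 2: M = m − 5 log₁₀ d + 5 = 7.98 − 5·0.8153 + 5 = 8.903
ΔM = M_1 − M_2 = -5.336 − (8.903) = -14.240; smaller M is more luminous → Star 1.
L ratio = 10^(0.4 |ΔM|) = 10^5.696 = 496400

Star 1 is more luminous, by a factor of 496000.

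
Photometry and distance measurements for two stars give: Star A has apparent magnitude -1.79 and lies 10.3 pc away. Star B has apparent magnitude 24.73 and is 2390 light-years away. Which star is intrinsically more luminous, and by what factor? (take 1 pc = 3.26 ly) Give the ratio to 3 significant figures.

Star A: M = m − 5 log₁₀ d + 5 = -1.79 − 5·1.0128 + 5 = -1.854
Star B: d = 2390 ly / 3.26 = 733.1 pc
Star B: M = m − 5 log₁₀ d + 5 = 24.73 − 5·2.8652 + 5 = 15.404
ΔM = M_A − M_B = -1.854 − (15.404) = -17.258; smaller M is more luminous → Star A.
L ratio = 10^(0.4 |ΔM|) = 10^6.903 = 8.004×10^6

Star A is more luminous, by a factor of 8.00×10^6.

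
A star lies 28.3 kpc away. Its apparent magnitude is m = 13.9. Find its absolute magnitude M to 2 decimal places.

M ≈ -3.36

d = 28.3 kpc = 28300 pc
5 log₁₀(d/10 pc) = 5 log₁₀(28300) − 5 = 17.259
M = m − 5 log₁₀(d/10) = 13.9 − 17.259 = -3.359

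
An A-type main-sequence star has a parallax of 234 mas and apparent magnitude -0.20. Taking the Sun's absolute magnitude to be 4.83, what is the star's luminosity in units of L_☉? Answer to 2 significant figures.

L/L_☉ ≈ 19

d = 1/p = 1000/234 mas = 4.274 pc
M = m − 5 log₁₀ d + 5 = -0.20 − 5·0.6308 + 5 = 1.646
M − M_☉ = 1.646 − 4.83 = -3.184
L/L_☉ = 10^(−0.4 × -3.184) = 18.77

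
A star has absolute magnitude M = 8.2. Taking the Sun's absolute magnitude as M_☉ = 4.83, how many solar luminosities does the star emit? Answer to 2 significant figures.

L/L_☉ ≈ 0.045

M − M_☉ = 8.2 − 4.83 = 3.370
L/L_☉ = 10^(−0.4 (M − M_☉)) = 10^-1.348 = 0.04487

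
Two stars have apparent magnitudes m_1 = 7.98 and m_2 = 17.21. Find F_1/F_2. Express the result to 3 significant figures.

Magnitude difference = -9.23
Flux ratio = 10^(−0.4 Δm) = 10^(−0.4 × -9.23) = 10^3.692 = 4920

F_1/F_2 ≈ 4920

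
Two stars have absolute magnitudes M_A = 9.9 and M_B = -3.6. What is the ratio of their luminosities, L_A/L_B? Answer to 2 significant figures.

ΔM = M_A − M_B = 13.5
L_A/L_B = 10^(−0.4 ΔM) = 10^-5.400 = 3.981×10^-6

L_A/L_B ≈ 4.0×10^-6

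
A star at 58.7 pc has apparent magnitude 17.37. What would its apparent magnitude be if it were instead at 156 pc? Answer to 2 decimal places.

m ≈ 19.49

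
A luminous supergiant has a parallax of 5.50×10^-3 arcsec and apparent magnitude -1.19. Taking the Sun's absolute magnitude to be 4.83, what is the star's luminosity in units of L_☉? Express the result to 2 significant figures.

L/L_☉ ≈ 85000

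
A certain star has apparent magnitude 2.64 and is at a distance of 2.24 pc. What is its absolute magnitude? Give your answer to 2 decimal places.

M ≈ 5.89

5 log₁₀(d/10 pc) = 5 log₁₀(2.240) − 5 = -3.249
M = m − 5 log₁₀(d/10) = 2.64 + 3.249 = 5.889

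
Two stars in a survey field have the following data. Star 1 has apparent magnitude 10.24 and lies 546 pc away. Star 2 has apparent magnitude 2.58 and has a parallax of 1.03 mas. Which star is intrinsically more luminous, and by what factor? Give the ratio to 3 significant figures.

Star 2 is more luminous, by a factor of 3660.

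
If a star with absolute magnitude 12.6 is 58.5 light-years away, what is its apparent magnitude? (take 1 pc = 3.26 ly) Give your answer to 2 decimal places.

m ≈ 13.87

d = 58.5 ly / 3.26 = 17.94 pc
m = M + 5 log₁₀ d − 5 = 12.6 + 5·1.2539 − 5 = 13.870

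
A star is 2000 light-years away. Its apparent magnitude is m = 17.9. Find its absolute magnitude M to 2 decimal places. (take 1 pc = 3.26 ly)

M ≈ 8.96

d = 2000 ly / 3.26 = 613.5 pc
5 log₁₀(d/10 pc) = 5 log₁₀(613.5) − 5 = 8.939
M = m − 5 log₁₀(d/10) = 17.9 − 8.939 = 8.961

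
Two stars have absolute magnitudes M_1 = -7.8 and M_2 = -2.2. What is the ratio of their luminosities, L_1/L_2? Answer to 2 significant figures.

L_1/L_2 ≈ 170

ΔM = M_1 − M_2 = -5.6
L_1/L_2 = 10^(−0.4 ΔM) = 10^2.240 = 173.8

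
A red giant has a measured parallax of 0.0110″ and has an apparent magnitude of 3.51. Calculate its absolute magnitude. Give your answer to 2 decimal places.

M ≈ -1.28

d = 1/p = 1/0.0110″ = 90.91 pc
5 log₁₀(d/10 pc) = 5 log₁₀(90.91) − 5 = 4.793
M = m − 5 log₁₀(d/10) = 3.51 − 4.793 = -1.283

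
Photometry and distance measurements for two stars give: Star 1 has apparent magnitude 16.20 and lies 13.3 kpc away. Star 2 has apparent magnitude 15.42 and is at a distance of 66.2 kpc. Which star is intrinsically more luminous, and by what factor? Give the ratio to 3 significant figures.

Star 2 is more luminous, by a factor of 50.8.

Star 1: d = 13.3 kpc = 13300 pc
Star 1: M = m − 5 log₁₀ d + 5 = 16.20 − 5·4.1239 + 5 = 0.581
Star 2: d = 66.2 kpc = 66200 pc
Star 2: M = m − 5 log₁₀ d + 5 = 15.42 − 5·4.8209 + 5 = -3.684
ΔM = M_1 − M_2 = 0.581 − (-3.684) = 4.265; smaller M is more luminous → Star 2.
L ratio = 10^(0.4 |ΔM|) = 10^1.706 = 50.82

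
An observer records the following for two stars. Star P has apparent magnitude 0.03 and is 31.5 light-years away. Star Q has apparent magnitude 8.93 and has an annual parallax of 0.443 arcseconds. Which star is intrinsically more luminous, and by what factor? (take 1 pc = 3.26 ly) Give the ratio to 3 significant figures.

Star P is more luminous, by a factor of 66500.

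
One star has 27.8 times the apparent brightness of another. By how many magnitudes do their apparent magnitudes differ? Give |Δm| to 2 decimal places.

|Δm| ≈ 3.61

Pogson: Δm = −2.5 log₁₀(ratio) = −2.5 log₁₀(27.8) = −2.5 × 1.4440 = -3.610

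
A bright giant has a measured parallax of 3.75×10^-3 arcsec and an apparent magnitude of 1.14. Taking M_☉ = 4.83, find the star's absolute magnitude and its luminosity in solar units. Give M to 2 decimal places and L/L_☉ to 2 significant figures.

d = 1/p = 1/3.75×10^-3″ = 266.7 pc
M = m − 5 log₁₀ d + 5 = 1.14 − 5·2.4260 + 5 = -5.990
M − M_☉ = -5.990 − 4.83 = -10.820
L/L_☉ = 10^(−0.4 × -10.820) = 21280

M ≈ -5.99; L/L_☉ ≈ 21000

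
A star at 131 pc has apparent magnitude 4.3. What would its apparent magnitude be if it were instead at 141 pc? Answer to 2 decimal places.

m ≈ 4.46

Flux ∝ 1/d², so Δm = 5 log₁₀(d₂/d₁) = 5 log₁₀(141/131) = 0.160
m₂ = m₁ + Δm = 4.3 + (0.160) = 4.460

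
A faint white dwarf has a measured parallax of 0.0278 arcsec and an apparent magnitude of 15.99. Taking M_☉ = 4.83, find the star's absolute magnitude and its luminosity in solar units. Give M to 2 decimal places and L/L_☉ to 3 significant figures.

d = 1/p = 1/0.0278″ = 35.97 pc
M = m − 5 log₁₀ d + 5 = 15.99 − 5·1.5560 + 5 = 13.210
M − M_☉ = 13.210 − 4.83 = 8.380
L/L_☉ = 10^(−0.4 × 8.380) = 4.445×10^-4

M ≈ 13.21; L/L_☉ ≈ 4.45×10^-4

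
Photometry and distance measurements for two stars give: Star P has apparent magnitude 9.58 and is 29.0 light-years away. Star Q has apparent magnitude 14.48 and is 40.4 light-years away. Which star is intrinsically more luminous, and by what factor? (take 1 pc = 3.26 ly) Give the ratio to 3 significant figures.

Star P: d = 29.0 ly / 3.26 = 8.896 pc
Star P: M = m − 5 log₁₀ d + 5 = 9.58 − 5·0.9492 + 5 = 9.834
Star Q: d = 40.4 ly / 3.26 = 12.39 pc
Star Q: M = m − 5 log₁₀ d + 5 = 14.48 − 5·1.0932 + 5 = 14.014
ΔM = M_P − M_Q = 9.834 − (14.014) = -4.180; smaller M is more luminous → Star P.
L ratio = 10^(0.4 |ΔM|) = 10^1.672 = 46.99

Star P is more luminous, by a factor of 47.0.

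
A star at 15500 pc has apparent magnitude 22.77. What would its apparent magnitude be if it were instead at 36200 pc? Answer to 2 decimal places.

Flux ∝ 1/d², so Δm = 5 log₁₀(d₂/d₁) = 5 log₁₀(36200/15500) = 1.842
m₂ = m₁ + Δm = 22.77 + (1.842) = 24.612

m ≈ 24.61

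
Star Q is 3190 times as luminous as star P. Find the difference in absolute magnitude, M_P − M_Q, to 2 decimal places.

Pogson: ΔM = −2.5 log₁₀(ratio) = −2.5 log₁₀(3190) = −2.5 × 3.5038 = -8.759
Star Q is brighter so has the smaller magnitude: M_P − M_Q is positive.

M_P − M_Q ≈ 8.76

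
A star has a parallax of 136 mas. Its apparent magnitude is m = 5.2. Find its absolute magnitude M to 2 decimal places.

M ≈ 5.87

p = 136 mas = 0.136″ → d = 1/p = 7.353 pc
5 log₁₀(d/10 pc) = 5 log₁₀(7.353) − 5 = -0.668
M = m − 5 log₁₀(d/10) = 5.2 + 0.668 = 5.868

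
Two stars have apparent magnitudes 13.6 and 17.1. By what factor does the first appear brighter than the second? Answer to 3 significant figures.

25.1

Magnitude difference = -3.5
Flux ratio = 10^(−0.4 Δm) = 10^(−0.4 × -3.5) = 10^1.400 = 25.12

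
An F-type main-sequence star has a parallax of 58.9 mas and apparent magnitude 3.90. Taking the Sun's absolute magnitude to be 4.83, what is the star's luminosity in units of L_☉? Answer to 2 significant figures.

L/L_☉ ≈ 6.8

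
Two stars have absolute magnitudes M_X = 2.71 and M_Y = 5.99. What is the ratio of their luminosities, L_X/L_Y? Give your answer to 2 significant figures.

L_X/L_Y ≈ 21

ΔM = M_X − M_Y = -3.28
L_X/L_Y = 10^(−0.4 ΔM) = 10^1.312 = 20.51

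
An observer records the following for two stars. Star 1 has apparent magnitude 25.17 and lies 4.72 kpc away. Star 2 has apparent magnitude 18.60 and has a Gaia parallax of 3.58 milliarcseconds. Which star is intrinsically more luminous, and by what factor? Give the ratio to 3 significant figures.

Star 1: d = 4.72 kpc = 4720 pc
Star 1: M = m − 5 log₁₀ d + 5 = 25.17 − 5·3.6739 + 5 = 11.800
Star 2: p = 3.58 mas = 3.58×10^-3″ → d = 1/p = 279.3 pc
Star 2: M = m − 5 log₁₀ d + 5 = 18.60 − 5·2.4461 + 5 = 11.369
ΔM = M_1 − M_2 = 11.800 − (11.369) = 0.431; smaller M is more luminous → Star 2.
L ratio = 10^(0.4 |ΔM|) = 10^0.172 = 1.487

Star 2 is more luminous, by a factor of 1.49.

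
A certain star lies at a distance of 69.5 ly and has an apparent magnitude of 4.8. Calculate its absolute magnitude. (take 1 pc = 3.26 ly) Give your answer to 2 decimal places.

M ≈ 3.16

d = 69.5 ly / 3.26 = 21.32 pc
5 log₁₀(d/10 pc) = 5 log₁₀(21.32) − 5 = 1.644
M = m − 5 log₁₀(d/10) = 4.8 − 1.644 = 3.156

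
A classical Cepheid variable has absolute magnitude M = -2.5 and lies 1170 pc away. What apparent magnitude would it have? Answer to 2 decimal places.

m = M + 5 log₁₀ d − 5 = -2.5 + 5·3.0682 − 5 = 7.841

m ≈ 7.84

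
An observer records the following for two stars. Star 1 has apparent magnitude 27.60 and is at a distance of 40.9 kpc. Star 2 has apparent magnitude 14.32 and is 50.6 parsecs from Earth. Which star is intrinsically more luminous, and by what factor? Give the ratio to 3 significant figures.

Star 1: d = 40.9 kpc = 40900 pc
Star 1: M = m − 5 log₁₀ d + 5 = 27.60 − 5·4.6117 + 5 = 9.541
Star 2: M = m − 5 log₁₀ d + 5 = 14.32 − 5·1.7042 + 5 = 10.799
ΔM = M_1 − M_2 = 9.541 − (10.799) = -1.258; smaller M is more luminous → Star 1.
L ratio = 10^(0.4 |ΔM|) = 10^0.503 = 3.185

Star 1 is more luminous, by a factor of 3.19.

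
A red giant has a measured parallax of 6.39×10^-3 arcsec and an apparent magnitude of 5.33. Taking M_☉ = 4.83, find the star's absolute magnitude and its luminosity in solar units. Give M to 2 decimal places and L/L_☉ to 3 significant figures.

d = 1/p = 1/6.39×10^-3″ = 156.5 pc
M = m − 5 log₁₀ d + 5 = 5.33 − 5·2.1945 + 5 = -0.642
M − M_☉ = -0.642 − 4.83 = -5.472
L/L_☉ = 10^(−0.4 × -5.472) = 154.5

M ≈ -0.64; L/L_☉ ≈ 155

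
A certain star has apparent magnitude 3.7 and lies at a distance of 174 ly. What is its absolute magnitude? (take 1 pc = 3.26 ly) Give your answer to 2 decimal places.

d = 174 ly / 3.26 = 53.37 pc
5 log₁₀(d/10 pc) = 5 log₁₀(53.37) − 5 = 3.637
M = m − 5 log₁₀(d/10) = 3.7 − 3.637 = 0.063

M ≈ 0.06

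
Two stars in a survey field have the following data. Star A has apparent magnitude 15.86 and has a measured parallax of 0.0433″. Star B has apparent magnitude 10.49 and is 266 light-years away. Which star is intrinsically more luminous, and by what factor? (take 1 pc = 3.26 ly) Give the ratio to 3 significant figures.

Star B is more luminous, by a factor of 1760.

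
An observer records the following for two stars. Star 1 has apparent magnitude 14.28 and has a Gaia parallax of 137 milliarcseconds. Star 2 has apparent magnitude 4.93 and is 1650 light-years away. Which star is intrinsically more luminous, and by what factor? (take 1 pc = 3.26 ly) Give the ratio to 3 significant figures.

Star 2 is more luminous, by a factor of 2.64×10^7.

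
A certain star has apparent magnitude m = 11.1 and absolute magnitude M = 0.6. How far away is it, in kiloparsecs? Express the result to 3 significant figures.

d ≈ 1.26 kpc

μ = m − M = 10.500
m − M = 5 log₁₀ d − 5
log₁₀ d = (m − M)/5 + 1 = 3.1000
d = 10^3.1000 = 1259 pc
= 1.259 kpc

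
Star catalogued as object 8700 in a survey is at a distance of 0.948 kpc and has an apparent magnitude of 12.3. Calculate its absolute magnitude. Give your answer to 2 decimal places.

d = 0.948 kpc = 948.0 pc
5 log₁₀(d/10 pc) = 5 log₁₀(948.0) − 5 = 9.884
M = m − 5 log₁₀(d/10) = 12.3 − 9.884 = 2.416

M ≈ 2.42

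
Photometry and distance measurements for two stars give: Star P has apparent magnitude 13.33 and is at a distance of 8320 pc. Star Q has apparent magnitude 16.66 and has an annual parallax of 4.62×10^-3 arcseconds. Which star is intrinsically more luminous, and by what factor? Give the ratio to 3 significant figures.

Star P: M = m − 5 log₁₀ d + 5 = 13.33 − 5·3.9201 + 5 = -1.271
Star Q: d = 1/p = 1/4.62×10^-3″ = 216.5 pc
Star Q: M = m − 5 log₁₀ d + 5 = 16.66 − 5·2.3354 + 5 = 9.983
ΔM = M_P − M_Q = -1.271 − (9.983) = -11.254; smaller M is more luminous → Star P.
L ratio = 10^(0.4 |ΔM|) = 10^4.502 = 31730

Star P is more luminous, by a factor of 31700.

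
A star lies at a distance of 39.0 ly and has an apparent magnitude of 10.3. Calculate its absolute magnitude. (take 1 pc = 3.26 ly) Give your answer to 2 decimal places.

d = 39.0 ly / 3.26 = 11.96 pc
5 log₁₀(d/10 pc) = 5 log₁₀(11.96) − 5 = 0.389
M = m − 5 log₁₀(d/10) = 10.3 − 0.389 = 9.911

M ≈ 9.91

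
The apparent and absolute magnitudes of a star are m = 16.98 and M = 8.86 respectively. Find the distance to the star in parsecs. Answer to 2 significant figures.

d ≈ 420 pc

μ = m − M = 8.120
m − M = 5 log₁₀ d − 5
log₁₀ d = (m − M)/5 + 1 = 2.6240
d = 10^2.6240 = 420.7 pc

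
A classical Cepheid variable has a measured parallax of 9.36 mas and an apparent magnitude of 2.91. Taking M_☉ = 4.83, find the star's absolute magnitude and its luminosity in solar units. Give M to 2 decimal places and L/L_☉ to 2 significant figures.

M ≈ -2.23; L/L_☉ ≈ 670

d = 1/p = 1000/9.36 mas = 106.8 pc
M = m − 5 log₁₀ d + 5 = 2.91 − 5·2.0287 + 5 = -2.234
M − M_☉ = -2.234 − 4.83 = -7.064
L/L_☉ = 10^(−0.4 × -7.064) = 669.0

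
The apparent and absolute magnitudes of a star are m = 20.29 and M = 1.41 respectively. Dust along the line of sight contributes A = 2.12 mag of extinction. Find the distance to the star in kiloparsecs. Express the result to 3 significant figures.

d ≈ 22.5 kpc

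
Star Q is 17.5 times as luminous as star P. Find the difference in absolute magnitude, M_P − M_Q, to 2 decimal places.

Pogson: ΔM = −2.5 log₁₀(ratio) = −2.5 log₁₀(17.5) = −2.5 × 1.2430 = -3.108
Star Q is brighter so has the smaller magnitude: M_P − M_Q is positive.

M_P − M_Q ≈ 3.11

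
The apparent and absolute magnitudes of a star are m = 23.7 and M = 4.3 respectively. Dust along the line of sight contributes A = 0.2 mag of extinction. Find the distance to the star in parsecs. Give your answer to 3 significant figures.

d ≈ 69200 pc

m − M = 5 log₁₀(d/10 pc) + A  ⇒  23.7 − (4.3) − 0.2 = 5 log₁₀(d/10)
19.200 = 5 log₁₀(d/10)
log₁₀ d = (m − M − A)/5 + 1 = 4.8400
d = 10^4.8400 = 69180 pc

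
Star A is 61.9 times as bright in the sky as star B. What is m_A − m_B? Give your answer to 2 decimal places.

m_A − m_B ≈ -4.48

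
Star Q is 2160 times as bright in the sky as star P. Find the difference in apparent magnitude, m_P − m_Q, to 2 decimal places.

m_P − m_Q ≈ 8.34

Pogson: Δm = −2.5 log₁₀(ratio) = −2.5 log₁₀(2160) = −2.5 × 3.3345 = -8.336
Star Q is brighter so has the smaller magnitude: m_P − m_Q is positive.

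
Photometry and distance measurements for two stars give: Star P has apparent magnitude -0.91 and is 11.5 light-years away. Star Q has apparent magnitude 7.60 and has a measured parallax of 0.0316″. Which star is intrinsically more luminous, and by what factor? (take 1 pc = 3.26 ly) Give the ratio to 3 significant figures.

Star P is more luminous, by a factor of 31.5.

Star P: d = 11.5 ly / 3.26 = 3.528 pc
Star P: M = m − 5 log₁₀ d + 5 = -0.91 − 5·0.5475 + 5 = 1.353
Star Q: d = 1/p = 1/0.0316″ = 31.65 pc
Star Q: M = m − 5 log₁₀ d + 5 = 7.60 − 5·1.5003 + 5 = 5.098
ΔM = M_P − M_Q = 1.353 − (5.098) = -3.746; smaller M is more luminous → Star P.
L ratio = 10^(0.4 |ΔM|) = 10^1.498 = 31.50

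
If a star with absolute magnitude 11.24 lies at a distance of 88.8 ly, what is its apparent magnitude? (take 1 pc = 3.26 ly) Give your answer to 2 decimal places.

d = 88.8 ly / 3.26 = 27.24 pc
m = M + 5 log₁₀ d − 5 = 11.24 + 5·1.4352 − 5 = 13.416

m ≈ 13.42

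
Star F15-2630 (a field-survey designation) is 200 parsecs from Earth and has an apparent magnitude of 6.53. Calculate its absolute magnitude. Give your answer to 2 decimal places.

5 log₁₀(d/10 pc) = 5 log₁₀(200.0) − 5 = 6.505
M = m − 5 log₁₀(d/10) = 6.53 − 6.505 = 0.025

M ≈ 0.02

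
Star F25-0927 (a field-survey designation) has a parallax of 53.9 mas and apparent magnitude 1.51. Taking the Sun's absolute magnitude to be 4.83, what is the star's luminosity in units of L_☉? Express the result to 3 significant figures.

L/L_☉ ≈ 73.3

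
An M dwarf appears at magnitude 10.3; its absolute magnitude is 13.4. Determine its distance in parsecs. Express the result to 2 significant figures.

d ≈ 2.4 pc

Distance modulus: m − M = 10.3 − (13.4) = -3.100
m − M = 5 log₁₀ d − 5
log₁₀ d = (m − M)/5 + 1 = 0.3800
d = 10^0.3800 = 2.399 pc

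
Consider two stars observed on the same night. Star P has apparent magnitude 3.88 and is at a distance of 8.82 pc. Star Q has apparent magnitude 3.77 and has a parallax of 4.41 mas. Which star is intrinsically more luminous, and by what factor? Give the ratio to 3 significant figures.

Star Q is more luminous, by a factor of 731.

Star P: M = m − 5 log₁₀ d + 5 = 3.88 − 5·0.9455 + 5 = 4.153
Star Q: p = 4.41 mas = 4.41×10^-3″ → d = 1/p = 226.8 pc
Star Q: M = m − 5 log₁₀ d + 5 = 3.77 − 5·2.3556 + 5 = -3.008
ΔM = M_P − M_Q = 4.153 − (-3.008) = 7.160; smaller M is more luminous → Star Q.
L ratio = 10^(0.4 |ΔM|) = 10^2.864 = 731.5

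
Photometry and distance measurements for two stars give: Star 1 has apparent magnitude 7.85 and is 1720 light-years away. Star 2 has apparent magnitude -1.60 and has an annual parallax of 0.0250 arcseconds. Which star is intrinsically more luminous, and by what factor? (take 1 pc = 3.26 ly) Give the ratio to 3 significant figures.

Star 2 is more luminous, by a factor of 34.6.

Star 1: d = 1720 ly / 3.26 = 527.6 pc
Star 1: M = m − 5 log₁₀ d + 5 = 7.85 − 5·2.7223 + 5 = -0.762
Star 2: d = 1/p = 1/0.0250″ = 40.00 pc
Star 2: M = m − 5 log₁₀ d + 5 = -1.60 − 5·1.6021 + 5 = -4.610
ΔM = M_1 − M_2 = -0.762 − (-4.610) = 3.849; smaller M is more luminous → Star 2.
L ratio = 10^(0.4 |ΔM|) = 10^1.539 = 34.63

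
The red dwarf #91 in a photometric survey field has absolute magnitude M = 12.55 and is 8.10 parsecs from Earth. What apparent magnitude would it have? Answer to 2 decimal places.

m ≈ 12.09

m = M + 5 log₁₀ d − 5 = 12.55 + 5·0.9085 − 5 = 12.092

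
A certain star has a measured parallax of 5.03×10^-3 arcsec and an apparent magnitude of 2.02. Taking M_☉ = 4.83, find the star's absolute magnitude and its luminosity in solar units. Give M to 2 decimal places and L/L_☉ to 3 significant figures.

M ≈ -4.47; L/L_☉ ≈ 5260

d = 1/p = 1/5.03×10^-3″ = 198.8 pc
M = m − 5 log₁₀ d + 5 = 2.02 − 5·2.2984 + 5 = -4.472
M − M_☉ = -4.472 − 4.83 = -9.302
L/L_☉ = 10^(−0.4 × -9.302) = 5259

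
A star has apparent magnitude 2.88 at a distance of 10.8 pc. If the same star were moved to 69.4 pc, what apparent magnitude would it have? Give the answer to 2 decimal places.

Flux ∝ 1/d², so Δm = 5 log₁₀(d₂/d₁) = 5 log₁₀(69.4/10.8) = 4.040
m₂ = m₁ + Δm = 2.88 + (4.040) = 6.920

m ≈ 6.92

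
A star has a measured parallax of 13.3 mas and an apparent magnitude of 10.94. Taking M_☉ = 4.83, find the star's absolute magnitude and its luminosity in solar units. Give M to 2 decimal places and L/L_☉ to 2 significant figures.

M ≈ 6.56; L/L_☉ ≈ 0.20

d = 1/p = 1000/13.3 mas = 75.19 pc
M = m − 5 log₁₀ d + 5 = 10.94 − 5·1.8761 + 5 = 6.559
M − M_☉ = 6.559 − 4.83 = 1.729
L/L_☉ = 10^(−0.4 × 1.729) = 0.2034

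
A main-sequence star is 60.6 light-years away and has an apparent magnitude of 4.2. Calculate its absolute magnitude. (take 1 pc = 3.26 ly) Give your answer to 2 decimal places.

d = 60.6 ly / 3.26 = 18.59 pc
5 log₁₀(d/10 pc) = 5 log₁₀(18.59) − 5 = 1.346
M = m − 5 log₁₀(d/10) = 4.2 − 1.346 = 2.854

M ≈ 2.85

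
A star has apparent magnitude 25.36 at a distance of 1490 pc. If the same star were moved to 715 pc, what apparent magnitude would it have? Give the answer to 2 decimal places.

m ≈ 23.77

Flux ∝ 1/d², so Δm = 5 log₁₀(d₂/d₁) = 5 log₁₀(715/1490) = -1.594
m₂ = m₁ + Δm = 25.36 + (-1.594) = 23.766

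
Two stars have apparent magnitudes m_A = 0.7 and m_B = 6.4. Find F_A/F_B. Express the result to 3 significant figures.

Magnitude difference = -5.7
Flux ratio = 10^(−0.4 Δm) = 10^(−0.4 × -5.7) = 10^2.280 = 190.5

F_A/F_B ≈ 191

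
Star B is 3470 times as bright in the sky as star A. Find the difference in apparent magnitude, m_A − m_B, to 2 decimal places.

m_A − m_B ≈ 8.85

Pogson: Δm = −2.5 log₁₀(ratio) = −2.5 log₁₀(3470) = −2.5 × 3.5403 = -8.851
Star B is brighter so has the smaller magnitude: m_A − m_B is positive.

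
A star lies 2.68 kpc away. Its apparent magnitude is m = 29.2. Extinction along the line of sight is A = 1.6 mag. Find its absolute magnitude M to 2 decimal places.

M ≈ 15.46

d = 2.68 kpc = 2680 pc
5 log₁₀(d/10 pc) = 5 log₁₀(2680) − 5 = 12.141
M = m − 5 log₁₀(d/10) − A = 29.2 − 12.141 − 1.6 = 15.459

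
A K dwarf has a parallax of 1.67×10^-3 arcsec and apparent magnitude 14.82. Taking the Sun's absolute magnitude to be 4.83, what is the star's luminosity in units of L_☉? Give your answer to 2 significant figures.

L/L_☉ ≈ 0.36

d = 1/p = 1/1.67×10^-3″ = 598.8 pc
M = m − 5 log₁₀ d + 5 = 14.82 − 5·2.7773 + 5 = 5.934
M − M_☉ = 5.934 − 4.83 = 1.104
L/L_☉ = 10^(−0.4 × 1.104) = 0.3619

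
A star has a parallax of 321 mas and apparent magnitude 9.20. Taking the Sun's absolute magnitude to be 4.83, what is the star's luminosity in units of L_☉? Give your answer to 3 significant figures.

d = 1/p = 1000/321 mas = 3.115 pc
M = m − 5 log₁₀ d + 5 = 9.20 − 5·0.4935 + 5 = 11.733
M − M_☉ = 11.733 − 4.83 = 6.903
L/L_☉ = 10^(−0.4 × 6.903) = 1.734×10^-3

L/L_☉ ≈ 1.73×10^-3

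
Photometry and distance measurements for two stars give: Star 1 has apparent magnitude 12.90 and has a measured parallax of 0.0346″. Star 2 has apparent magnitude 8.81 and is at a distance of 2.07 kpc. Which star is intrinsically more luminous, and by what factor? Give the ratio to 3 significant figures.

Star 2 is more luminous, by a factor of 222000.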